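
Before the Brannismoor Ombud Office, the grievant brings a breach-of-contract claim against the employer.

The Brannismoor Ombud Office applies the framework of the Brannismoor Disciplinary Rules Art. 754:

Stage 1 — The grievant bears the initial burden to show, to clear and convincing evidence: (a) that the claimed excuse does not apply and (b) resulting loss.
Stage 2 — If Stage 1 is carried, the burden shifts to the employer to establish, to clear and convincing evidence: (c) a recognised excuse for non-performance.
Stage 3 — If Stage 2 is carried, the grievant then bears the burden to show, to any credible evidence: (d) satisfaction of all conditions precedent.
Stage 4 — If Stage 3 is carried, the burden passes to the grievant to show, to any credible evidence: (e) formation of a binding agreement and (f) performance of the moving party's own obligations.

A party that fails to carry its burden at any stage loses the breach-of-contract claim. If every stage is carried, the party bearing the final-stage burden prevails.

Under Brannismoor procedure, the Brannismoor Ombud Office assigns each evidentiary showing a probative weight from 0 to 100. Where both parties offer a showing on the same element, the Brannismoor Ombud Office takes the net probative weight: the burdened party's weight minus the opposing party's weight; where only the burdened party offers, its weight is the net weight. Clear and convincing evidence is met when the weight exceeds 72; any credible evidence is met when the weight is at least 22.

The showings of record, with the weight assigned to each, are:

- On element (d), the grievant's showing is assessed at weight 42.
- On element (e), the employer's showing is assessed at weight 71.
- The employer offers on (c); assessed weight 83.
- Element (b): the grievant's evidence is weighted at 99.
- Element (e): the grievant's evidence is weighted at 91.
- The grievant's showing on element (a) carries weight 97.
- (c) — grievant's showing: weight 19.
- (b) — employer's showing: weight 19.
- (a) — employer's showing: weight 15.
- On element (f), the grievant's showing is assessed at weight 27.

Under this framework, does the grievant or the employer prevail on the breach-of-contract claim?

At Stage 1 the grievant must meet clear and convincing evidence (weight exceeds 72): on (a) the weight is 97 less the opposing 15 gives net 82, which does exceed 72, so (a) meets the standard; on (b) the weight is 99 less the opposing 19 gives net 80, > 72, so (b) meets the standard.
  All elements met. The burden passes to the employer.
At Stage 2 the employer must meet clear and convincing evidence (weight exceeds 72): on (c) the weight is 83 less the opposing 19 gives net 64, ≤ 72, so (c) does not meet the standard.
  The employer does not carry Stage 2.
The analysis ends at Stage 2; the grievant prevails.

grievant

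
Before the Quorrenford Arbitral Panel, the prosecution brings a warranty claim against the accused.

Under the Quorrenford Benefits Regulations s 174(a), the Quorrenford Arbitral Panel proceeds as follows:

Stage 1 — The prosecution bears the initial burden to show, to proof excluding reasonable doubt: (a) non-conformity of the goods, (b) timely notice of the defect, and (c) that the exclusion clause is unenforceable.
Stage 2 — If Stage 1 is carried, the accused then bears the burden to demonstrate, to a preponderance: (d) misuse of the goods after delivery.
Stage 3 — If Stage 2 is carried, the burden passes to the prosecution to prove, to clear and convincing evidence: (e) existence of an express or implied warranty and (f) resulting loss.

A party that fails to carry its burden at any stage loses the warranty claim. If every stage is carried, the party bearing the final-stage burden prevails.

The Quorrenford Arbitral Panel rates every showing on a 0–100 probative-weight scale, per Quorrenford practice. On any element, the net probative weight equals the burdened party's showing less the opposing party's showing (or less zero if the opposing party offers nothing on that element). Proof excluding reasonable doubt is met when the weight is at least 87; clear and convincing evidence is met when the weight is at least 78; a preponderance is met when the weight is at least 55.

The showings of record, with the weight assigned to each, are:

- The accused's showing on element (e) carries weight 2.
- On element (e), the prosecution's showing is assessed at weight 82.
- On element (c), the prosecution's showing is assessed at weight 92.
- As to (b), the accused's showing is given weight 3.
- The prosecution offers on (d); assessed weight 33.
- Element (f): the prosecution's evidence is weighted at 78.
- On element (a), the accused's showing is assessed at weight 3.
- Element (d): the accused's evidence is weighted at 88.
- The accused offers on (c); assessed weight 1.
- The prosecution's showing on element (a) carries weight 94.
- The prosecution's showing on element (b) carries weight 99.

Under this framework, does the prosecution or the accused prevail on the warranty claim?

Stage 1 (prosecution, proof excluding reasonable doubt, weight is at least 87): (a) net 94−3=91 ≥ 87 — meets; (b) net 99−3=96 ≥ 87 — meets; (c) net 92−1=91 ≥ 87 — meets.
  Stage 1 carried; the burden shifts to the accused.
Stage 2 (accused, a preponderance, weight is at least 55): (d) net 88−33=55 ≥ 55 — meets.
  Stage 2 carried; the burden shifts to the prosecution.
Stage 3 (prosecution, clear and convincing evidence, weight is at least 78): (e) net 82−2=80 ≥ 78 — meets; (f) 78 ≥ 78 — meets.
  Stage 3 carried; the final stage is satisfied.
With every stage satisfied, the prosecution prevails.

prosecution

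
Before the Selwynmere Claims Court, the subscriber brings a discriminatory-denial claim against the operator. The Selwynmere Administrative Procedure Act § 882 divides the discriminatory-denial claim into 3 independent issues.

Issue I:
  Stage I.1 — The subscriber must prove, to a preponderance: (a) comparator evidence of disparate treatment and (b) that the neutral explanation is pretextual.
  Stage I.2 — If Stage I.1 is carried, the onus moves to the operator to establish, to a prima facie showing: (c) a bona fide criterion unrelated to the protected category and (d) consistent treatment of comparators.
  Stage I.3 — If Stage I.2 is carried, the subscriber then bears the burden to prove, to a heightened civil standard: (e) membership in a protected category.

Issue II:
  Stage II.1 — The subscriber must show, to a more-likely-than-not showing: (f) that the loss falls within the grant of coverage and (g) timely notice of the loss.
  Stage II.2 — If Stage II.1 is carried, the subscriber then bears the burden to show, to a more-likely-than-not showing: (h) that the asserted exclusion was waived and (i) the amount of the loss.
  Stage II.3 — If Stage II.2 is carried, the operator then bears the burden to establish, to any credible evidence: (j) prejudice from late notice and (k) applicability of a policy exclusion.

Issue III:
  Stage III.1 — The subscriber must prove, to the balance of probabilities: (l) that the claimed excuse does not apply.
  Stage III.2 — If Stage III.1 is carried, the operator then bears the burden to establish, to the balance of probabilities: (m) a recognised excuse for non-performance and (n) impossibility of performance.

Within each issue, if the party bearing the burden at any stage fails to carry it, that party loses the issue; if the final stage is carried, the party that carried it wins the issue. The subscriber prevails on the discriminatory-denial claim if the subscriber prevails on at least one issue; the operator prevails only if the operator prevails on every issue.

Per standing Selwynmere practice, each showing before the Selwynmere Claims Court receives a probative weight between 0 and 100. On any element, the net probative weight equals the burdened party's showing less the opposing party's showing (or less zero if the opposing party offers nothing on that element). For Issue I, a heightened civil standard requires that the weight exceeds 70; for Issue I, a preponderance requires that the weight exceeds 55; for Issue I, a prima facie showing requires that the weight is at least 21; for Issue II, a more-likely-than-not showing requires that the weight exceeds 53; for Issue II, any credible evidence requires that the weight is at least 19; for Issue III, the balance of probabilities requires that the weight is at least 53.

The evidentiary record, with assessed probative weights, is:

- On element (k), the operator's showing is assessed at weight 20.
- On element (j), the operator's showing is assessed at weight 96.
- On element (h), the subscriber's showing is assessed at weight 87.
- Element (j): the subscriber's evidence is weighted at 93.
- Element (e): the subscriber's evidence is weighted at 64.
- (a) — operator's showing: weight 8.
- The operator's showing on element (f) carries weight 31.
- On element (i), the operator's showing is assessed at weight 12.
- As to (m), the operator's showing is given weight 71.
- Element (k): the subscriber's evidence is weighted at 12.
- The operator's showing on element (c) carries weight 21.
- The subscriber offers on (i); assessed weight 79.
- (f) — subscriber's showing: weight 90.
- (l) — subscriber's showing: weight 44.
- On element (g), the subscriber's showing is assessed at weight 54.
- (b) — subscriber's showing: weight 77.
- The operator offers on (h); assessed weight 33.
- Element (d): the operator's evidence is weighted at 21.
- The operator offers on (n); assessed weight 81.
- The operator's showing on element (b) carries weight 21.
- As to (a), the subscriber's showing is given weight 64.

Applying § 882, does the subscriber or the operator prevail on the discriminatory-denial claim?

subscriber

— Issue I —
At Stage I.1 the subscriber must meet a preponderance (weight exceeds 55): on (a) the weight is 64 less the opposing 8 gives net 56, which does exceed 55, so (a) meets the standard; on (b) the weight is 77 less the opposing 21 gives net 56, which does exceed 55, so (b) meets the standard.
  Stage I.1 is satisfied; the onus moves to the operator.
At Stage I.2 the operator must meet a prima facie showing (weight is at least 21): on (c) the weight is 21, which does reach 21, so (c) meets the standard; on (d) the weight is 21, ≥ 21, so (d) meets the standard.
  All elements met. The burden passes to the subscriber.
At Stage I.3 the subscriber must meet a heightened civil standard (weight exceeds 70): on (e) the weight is 64, ≤ 70, so (e) does not meet the standard.
  The subscriber does not carry Stage I.3.
The analysis ends at Stage I.3; the operator prevails on this issue.
— Issue II —
Stage II.1 — burden on subscriber; standard: a more-likely-than-not showing (weight exceeds 53).
    (f): 90 − 31 = 59 > 53 [met]
    (g): 54 > 53 [met]
  Stage II.1 carried; the burden remains with the subscriber.
Stage II.2 — burden on subscriber; standard: a more-likely-than-not showing (weight exceeds 53).
    (h): 87 − 33 = 54 > 53 [met]
    (i): 79 − 12 = 67 > 53 [met]
  Stage II.2 is satisfied; the onus moves to the operator.
Stage II.3 — burden on operator; standard: any credible evidence (weight is at least 19).
    (j): 96 − 93 = 3 < 19 [not met]
    (k): 20 − 12 = 8 < 19 [not met]
  Not every element is met, so the operator fails to carry Stage II.3.
The subscriber prevails on this issue.
— Issue III —
Stage III.1 (subscriber, the balance of probabilities, weight is at least 53): (l) 44 < 53 — fails.
  Stage III.1 not carried; the subscriber fails its burden.
The analysis ends at Stage III.1; the operator prevails on this issue.
Per-issue: Issue I → operator; Issue II → subscriber; Issue III → operator. The subscriber must prevail on at least one issue; overall, the subscriber prevails.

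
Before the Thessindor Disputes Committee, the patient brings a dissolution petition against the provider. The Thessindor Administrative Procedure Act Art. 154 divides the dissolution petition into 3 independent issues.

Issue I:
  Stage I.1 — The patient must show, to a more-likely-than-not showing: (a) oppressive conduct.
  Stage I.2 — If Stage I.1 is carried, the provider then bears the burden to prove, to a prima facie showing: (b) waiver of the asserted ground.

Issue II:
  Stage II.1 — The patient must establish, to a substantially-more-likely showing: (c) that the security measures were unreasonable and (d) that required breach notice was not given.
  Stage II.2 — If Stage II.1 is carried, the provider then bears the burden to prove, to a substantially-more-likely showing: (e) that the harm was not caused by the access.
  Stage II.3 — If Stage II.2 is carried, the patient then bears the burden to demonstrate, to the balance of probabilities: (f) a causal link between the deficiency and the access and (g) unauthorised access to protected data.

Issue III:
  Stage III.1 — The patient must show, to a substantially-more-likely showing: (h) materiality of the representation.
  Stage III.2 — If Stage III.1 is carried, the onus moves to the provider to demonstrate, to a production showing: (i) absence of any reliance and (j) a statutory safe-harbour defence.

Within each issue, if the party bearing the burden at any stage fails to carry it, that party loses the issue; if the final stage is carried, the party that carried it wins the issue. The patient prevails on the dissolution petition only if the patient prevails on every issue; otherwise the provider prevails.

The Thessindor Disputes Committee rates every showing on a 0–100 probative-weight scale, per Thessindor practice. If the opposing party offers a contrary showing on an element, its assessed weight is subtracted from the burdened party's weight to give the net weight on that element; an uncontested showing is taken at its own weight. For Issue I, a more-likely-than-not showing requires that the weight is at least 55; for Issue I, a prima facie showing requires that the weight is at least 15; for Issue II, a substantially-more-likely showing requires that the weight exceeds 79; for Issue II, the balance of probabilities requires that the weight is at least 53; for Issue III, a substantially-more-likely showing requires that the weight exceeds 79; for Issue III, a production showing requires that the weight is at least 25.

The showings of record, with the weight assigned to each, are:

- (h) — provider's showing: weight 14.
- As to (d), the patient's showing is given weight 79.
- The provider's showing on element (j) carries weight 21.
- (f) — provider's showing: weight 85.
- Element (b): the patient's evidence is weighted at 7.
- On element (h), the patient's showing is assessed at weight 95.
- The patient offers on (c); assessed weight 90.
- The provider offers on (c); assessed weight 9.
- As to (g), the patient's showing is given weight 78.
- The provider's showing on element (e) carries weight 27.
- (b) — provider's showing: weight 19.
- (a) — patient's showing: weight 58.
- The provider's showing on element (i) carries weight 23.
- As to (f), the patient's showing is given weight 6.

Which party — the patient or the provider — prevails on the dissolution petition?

provider

— Issue I —
At Stage I.1 the patient must meet a more-likely-than-not showing (weight is at least 55): on (a) the weight is 58, ≥ 55, so (a) meets the standard.
  All elements met. The burden passes to the provider.
At Stage I.2 the provider must meet a prima facie showing (weight is at least 15): on (b) the weight is 19 less the opposing 7 gives net 12, which does not reach 15, so (b) does not meet the standard.
  Not every element is met, so the provider fails to carry Stage I.2.
The analysis ends at Stage I.2; the patient prevails on this issue.
— Issue II —
At Stage II.1 the patient must meet a substantially-more-likely showing (weight exceeds 79): on (c) the weight is 90 less the opposing 9 gives net 81, which does exceed 79, so (c) meets the standard; on (d) the weight is 79, which does not exceed 79, so (d) does not meet the standard.
  Stage II.1 not carried; the patient fails its burden.
The provider prevails on this issue.
— Issue III —
Stage III.1 — burden on patient; standard: a substantially-more-likely showing (weight exceeds 79).
    (h): 95 − 14 = 81 > 79 [met]
  Stage III.1 carried; the burden shifts to the provider.
Stage III.2 — burden on provider; standard: a production showing (weight is at least 25).
    (i): 23 < 25 [not met]
    (j): 21 < 25 [not met]
  Not every element is met, so the provider fails to carry Stage III.2.
So the patient prevails on this issue.
Per-issue: Issue I → patient; Issue II → provider; Issue III → patient. The patient must prevail on every issue; overall, the provider prevails.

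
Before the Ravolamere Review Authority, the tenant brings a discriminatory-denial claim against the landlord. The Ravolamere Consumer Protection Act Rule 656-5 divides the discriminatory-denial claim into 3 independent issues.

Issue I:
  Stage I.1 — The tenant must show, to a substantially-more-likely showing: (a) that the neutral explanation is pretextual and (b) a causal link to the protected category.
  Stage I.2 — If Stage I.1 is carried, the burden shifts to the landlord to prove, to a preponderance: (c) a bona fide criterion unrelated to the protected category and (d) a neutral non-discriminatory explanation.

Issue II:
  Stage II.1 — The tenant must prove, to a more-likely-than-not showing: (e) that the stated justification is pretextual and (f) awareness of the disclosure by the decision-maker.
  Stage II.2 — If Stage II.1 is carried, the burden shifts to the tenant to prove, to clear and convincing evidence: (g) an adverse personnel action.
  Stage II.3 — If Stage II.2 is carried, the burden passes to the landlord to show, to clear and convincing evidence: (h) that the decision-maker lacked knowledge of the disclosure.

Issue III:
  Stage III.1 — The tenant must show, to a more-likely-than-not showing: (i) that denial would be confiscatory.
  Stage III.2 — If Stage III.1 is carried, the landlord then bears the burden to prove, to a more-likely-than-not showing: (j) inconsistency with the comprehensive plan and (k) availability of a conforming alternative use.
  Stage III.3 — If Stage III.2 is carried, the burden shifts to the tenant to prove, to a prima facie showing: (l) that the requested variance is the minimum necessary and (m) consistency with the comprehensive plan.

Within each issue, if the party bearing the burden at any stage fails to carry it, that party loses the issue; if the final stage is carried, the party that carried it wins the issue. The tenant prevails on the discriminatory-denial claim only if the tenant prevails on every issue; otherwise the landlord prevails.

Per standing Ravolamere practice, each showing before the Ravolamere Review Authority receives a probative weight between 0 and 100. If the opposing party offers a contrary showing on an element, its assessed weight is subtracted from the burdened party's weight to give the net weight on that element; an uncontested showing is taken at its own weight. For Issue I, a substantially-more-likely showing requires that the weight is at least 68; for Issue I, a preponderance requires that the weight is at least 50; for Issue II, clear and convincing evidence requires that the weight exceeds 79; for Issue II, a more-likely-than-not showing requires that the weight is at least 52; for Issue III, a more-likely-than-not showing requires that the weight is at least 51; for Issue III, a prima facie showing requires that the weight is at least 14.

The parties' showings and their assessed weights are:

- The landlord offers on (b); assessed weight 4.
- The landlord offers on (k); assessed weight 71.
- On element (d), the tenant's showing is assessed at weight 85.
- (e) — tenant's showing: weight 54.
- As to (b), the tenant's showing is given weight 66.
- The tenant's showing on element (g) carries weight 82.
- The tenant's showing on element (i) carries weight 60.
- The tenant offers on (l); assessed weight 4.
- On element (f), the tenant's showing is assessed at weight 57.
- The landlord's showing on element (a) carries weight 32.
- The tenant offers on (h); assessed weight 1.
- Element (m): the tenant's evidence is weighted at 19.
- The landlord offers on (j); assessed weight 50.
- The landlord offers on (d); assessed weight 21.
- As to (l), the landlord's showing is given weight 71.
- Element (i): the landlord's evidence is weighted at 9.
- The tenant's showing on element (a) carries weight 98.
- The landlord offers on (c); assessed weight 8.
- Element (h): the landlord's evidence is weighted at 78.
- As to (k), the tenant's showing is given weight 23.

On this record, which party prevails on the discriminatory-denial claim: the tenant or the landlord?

landlord

— Issue I —
Stage I.1 — burden on tenant; standard: a substantially-more-likely showing (weight is at least 68).
    (a): 98 − 32 = 66 < 68 [not met]
    (b): 66 − 4 = 62 < 68 [not met]
  Not every element is met, so the tenant fails to carry Stage I.1.
The landlord prevails on this issue.
— Issue II —
At Stage II.1 the tenant must meet a more-likely-than-not showing (weight is at least 52): on (e) the weight is 54, ≥ 52, so (e) meets the standard; on (f) the weight is 57, ≥ 52, so (f) meets the standard.
  Stage II.1 is satisfied; the tenant continues to bear the burden.
At Stage II.2 the tenant must meet clear and convincing evidence (weight exceeds 79): on (g) the weight is 82, > 79, so (g) meets the standard.
  Stage II.2 carried; the burden shifts to the landlord.
At Stage II.3 the landlord must meet clear and convincing evidence (weight exceeds 79): on (h) the weight is 78 less the opposing 1 gives net 77, ≤ 79, so (h) does not meet the standard.
  Not every element is met, so the landlord fails to carry Stage II.3.
The tenant prevails on this issue.
— Issue III —
Stage III.1 — burden on tenant; standard: a more-likely-than-not showing (weight is at least 51).
    (i): 60 − 9 = 51 ≥ 51 [met]
  Stage III.1 is satisfied; the onus moves to the landlord.
Stage III.2 — burden on landlord; standard: a more-likely-than-not showing (weight is at least 51).
    (j): 50 < 51 [not met]
    (k): 71 − 23 = 48 < 51 [not met]
  Not every element is met, so the landlord fails to carry Stage III.2.
The tenant prevails on this issue.
Per-issue: Issue I → landlord; Issue II → tenant; Issue III → tenant. The tenant must prevail on every issue; overall, the landlord prevails.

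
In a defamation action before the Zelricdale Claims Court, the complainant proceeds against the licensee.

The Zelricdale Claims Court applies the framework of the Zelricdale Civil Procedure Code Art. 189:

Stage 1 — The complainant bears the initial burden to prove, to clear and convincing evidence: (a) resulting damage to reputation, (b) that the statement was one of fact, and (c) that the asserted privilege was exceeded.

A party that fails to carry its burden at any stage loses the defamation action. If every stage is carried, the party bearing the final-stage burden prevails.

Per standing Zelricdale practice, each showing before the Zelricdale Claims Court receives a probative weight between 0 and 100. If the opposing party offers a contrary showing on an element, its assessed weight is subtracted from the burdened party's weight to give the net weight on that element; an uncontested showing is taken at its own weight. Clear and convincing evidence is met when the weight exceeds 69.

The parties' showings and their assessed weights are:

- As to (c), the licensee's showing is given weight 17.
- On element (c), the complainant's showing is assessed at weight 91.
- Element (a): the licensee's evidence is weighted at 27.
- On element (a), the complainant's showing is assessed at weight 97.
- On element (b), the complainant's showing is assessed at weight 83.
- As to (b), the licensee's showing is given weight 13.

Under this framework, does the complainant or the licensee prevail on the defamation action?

complainant

Stage 1 (complainant, clear and convincing evidence, weight exceeds 69): (a) net 97−27=70 > 69 — meets; (b) net 83−13=70 > 69 — meets; (c) net 91−17=74 > 69 — meets.
  The complainant carries the last stage.
All stages carried — the complainant prevails.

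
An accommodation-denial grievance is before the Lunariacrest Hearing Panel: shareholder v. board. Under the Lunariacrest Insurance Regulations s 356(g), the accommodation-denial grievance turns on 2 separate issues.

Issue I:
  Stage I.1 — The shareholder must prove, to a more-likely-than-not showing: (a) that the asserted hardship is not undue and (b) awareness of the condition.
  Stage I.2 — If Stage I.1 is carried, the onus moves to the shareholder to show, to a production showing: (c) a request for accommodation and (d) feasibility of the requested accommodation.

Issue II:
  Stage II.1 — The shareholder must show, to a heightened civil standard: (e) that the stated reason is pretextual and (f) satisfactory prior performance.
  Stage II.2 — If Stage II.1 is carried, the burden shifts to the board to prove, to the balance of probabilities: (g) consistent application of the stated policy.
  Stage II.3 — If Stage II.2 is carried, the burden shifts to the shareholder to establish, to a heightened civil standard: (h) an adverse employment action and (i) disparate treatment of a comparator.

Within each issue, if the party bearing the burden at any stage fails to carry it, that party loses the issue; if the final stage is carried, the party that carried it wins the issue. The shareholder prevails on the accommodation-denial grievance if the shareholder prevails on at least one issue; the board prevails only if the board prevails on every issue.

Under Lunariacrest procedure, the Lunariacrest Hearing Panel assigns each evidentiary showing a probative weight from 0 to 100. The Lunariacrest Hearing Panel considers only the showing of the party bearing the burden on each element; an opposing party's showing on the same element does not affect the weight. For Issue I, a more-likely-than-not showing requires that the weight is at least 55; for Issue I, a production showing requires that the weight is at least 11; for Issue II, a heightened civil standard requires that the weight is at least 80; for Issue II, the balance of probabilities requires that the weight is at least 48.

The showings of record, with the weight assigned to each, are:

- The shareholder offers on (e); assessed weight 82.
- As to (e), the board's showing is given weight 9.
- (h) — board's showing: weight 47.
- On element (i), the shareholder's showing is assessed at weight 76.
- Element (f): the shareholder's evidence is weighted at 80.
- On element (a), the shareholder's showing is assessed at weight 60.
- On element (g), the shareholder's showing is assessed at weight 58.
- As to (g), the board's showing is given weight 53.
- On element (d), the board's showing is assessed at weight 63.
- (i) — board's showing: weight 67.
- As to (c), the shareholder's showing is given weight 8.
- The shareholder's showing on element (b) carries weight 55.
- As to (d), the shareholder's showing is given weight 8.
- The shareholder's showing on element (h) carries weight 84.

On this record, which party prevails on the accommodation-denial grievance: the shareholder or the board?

— Issue I —
At Stage I.1 the shareholder must meet a more-likely-than-not showing (weight is at least 55): on (a) the weight is 60, ≥ 55, so (a) meets the standard; on (b) the weight is 55, which does reach 55, so (b) meets the standard.
  Stage I.1 carried; the burden remains with the shareholder.
At Stage I.2 the shareholder must meet a production showing (weight is at least 11): on (c) the weight is 8, which does not reach 11, so (c) does not meet the standard; on (d) the weight is 8 (the board's 63 is given no effect), which does not reach 11, so (d) does not meet the standard.
  The shareholder does not carry Stage I.2.
So the board prevails on this issue.
— Issue II —
Stage II.1 (shareholder, a heightened civil standard, weight is at least 80): (e) 82 (board's 9 disregarded) ≥ 80 — meets; (f) 80 ≥ 80 — meets.
  The shareholder carries Stage II.1; the board now bears the burden.
Stage II.2 (board, the balance of probabilities, weight is at least 48): (g) 53 (shareholder's 58 disregarded) ≥ 48 — meets.
  Stage II.2 carried; the burden shifts to the shareholder.
Stage II.3 (shareholder, a heightened civil standard, weight is at least 80): (h) 84 (board's 47 disregarded) ≥ 80 — meets; (i) 76 (board's 67 disregarded) < 80 — fails.
  The shareholder does not carry Stage II.3.
So the board prevails on this issue.
Per-issue: Issue I → board; Issue II → board. The shareholder must prevail on at least one issue; overall, the board prevails.

board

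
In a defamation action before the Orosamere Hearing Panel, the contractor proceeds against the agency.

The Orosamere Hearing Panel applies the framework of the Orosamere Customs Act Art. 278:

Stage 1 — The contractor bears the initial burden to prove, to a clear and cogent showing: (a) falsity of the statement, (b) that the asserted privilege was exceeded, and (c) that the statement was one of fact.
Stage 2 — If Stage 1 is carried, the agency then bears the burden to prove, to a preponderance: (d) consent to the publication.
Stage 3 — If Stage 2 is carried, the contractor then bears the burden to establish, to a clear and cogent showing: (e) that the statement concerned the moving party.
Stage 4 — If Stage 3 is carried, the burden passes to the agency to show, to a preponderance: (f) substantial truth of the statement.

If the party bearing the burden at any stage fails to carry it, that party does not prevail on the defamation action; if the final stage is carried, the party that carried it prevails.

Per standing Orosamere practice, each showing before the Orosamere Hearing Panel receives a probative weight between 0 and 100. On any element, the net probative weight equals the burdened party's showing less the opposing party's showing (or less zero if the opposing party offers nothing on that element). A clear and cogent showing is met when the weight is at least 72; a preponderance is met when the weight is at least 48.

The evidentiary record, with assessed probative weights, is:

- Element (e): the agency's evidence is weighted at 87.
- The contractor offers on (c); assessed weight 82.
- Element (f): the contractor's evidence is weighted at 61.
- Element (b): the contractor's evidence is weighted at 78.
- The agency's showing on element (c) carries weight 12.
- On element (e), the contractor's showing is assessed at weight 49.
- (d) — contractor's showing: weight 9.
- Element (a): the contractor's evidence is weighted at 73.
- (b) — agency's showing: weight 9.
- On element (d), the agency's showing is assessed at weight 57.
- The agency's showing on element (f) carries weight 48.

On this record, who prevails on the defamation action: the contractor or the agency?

Stage 1 — burden on contractor; standard: a clear and cogent showing (weight is at least 72).
    (a): 73 ≥ 72 [met]
    (b): 78 − 9 = 69 < 72 [not met]
    (c): 82 − 12 = 70 < 72 [not met]
  The contractor does not carry Stage 1.
The analysis ends at Stage 1; the agency prevails.

agency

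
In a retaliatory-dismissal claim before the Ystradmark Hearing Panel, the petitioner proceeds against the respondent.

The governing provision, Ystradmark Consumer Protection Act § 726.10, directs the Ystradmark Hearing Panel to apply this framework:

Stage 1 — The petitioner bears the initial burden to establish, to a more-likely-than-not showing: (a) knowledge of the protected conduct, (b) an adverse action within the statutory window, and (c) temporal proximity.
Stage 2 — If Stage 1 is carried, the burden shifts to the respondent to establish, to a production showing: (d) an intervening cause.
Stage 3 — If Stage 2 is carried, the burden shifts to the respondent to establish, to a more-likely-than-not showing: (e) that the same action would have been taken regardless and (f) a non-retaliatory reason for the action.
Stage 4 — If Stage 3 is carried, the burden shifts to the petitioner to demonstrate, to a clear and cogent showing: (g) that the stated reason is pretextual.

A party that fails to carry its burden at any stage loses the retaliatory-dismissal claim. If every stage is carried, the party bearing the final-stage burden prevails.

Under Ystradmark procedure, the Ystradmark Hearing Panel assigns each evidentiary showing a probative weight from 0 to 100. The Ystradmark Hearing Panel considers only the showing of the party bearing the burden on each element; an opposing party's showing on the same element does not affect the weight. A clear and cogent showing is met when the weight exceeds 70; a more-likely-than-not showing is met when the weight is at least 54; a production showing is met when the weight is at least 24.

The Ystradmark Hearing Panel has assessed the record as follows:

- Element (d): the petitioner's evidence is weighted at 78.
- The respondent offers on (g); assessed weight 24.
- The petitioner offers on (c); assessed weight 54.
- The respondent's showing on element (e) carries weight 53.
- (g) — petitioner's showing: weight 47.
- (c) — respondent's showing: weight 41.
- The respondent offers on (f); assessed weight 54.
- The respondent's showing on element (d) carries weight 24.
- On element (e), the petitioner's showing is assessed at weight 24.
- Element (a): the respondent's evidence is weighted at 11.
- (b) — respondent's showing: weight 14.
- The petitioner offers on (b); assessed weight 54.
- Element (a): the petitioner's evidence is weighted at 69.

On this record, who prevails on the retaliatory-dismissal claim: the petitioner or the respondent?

petitioner

Stage 1 — burden on petitioner; standard: a more-likely-than-not showing (weight is at least 54).
    (a): 69 (respondent's 11 disregarded) ≥ 54 [met]
    (b): 54 (respondent's 14 disregarded) ≥ 54 [met]
    (c): 54 (respondent's 41 disregarded) ≥ 54 [met]
  Stage 1 carried; the burden shifts to the respondent.
Stage 2 — burden on respondent; standard: a production showing (weight is at least 24).
    (d): 24 (petitioner's 78 disregarded) ≥ 24 [met]
  All elements met. The respondent retains the burden for Stage 3.
Stage 3 — burden on respondent; standard: a more-likely-than-not showing (weight is at least 54).
    (e): 53 (petitioner's 24 disregarded) < 54 [not met]
    (f): 54 ≥ 54 [met]
  Not every element is met, so the respondent fails to carry Stage 3.
So the petitioner prevails.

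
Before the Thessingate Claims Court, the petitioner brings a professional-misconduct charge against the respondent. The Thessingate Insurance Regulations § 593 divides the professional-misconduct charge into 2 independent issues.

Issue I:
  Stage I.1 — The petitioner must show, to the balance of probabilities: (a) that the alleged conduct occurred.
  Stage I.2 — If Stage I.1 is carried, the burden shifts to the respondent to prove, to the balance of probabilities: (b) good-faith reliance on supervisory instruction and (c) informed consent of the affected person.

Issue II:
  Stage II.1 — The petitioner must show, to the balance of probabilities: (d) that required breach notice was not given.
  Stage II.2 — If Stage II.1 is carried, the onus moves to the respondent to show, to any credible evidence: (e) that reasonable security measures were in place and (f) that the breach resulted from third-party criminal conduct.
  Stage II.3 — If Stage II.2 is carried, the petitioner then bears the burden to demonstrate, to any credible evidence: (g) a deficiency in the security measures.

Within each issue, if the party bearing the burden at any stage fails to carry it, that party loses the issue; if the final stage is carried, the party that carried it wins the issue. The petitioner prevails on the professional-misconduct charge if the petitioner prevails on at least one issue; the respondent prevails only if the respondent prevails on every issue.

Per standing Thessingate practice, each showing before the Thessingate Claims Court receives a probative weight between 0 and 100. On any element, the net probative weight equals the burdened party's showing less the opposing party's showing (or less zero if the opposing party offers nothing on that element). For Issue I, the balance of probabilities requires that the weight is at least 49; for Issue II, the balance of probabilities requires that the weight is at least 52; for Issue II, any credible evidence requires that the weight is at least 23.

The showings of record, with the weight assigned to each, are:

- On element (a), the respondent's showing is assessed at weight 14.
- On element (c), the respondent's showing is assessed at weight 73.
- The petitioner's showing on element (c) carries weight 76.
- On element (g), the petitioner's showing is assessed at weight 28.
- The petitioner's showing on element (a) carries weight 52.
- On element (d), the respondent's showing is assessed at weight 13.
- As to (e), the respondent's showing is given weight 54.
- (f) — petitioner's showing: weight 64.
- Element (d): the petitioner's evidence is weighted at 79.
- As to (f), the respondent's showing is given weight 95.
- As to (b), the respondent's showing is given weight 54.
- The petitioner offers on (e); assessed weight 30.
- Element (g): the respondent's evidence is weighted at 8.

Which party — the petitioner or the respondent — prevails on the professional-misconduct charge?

— Issue I —
At Stage I.1 the petitioner must meet the balance of probabilities (weight is at least 49): on (a) the weight is 52 less the opposing 14 gives net 38, which does not reach 49, so (a) does not meet the standard.
  The petitioner does not carry Stage I.1.
The analysis ends at Stage I.1; the respondent prevails on this issue.
— Issue II —
At Stage II.1 the petitioner must meet the balance of probabilities (weight is at least 52): on (d) the weight is 79 less the opposing 13 gives net 66, which does reach 52, so (d) meets the standard.
  All elements met. The burden passes to the respondent.
At Stage II.2 the respondent must meet any credible evidence (weight is at least 23): on (e) the weight is 54 less the opposing 30 gives net 24, which does reach 23, so (e) meets the standard; on (f) the weight is 95 less the opposing 64 gives net 31, ≥ 23, so (f) meets the standard.
  Stage II.2 is satisfied; the onus moves to the petitioner.
At Stage II.3 the petitioner must meet any credible evidence (weight is at least 23): on (g) the weight is 28 less the opposing 8 gives net 20, which does not reach 23, so (g) does not meet the standard.
  Stage II.3 not carried; the petitioner fails its burden.
So the respondent prevails on this issue.
Per-issue: Issue I → respondent; Issue II → respondent. The petitioner must prevail on at least one issue; overall, the respondent prevails.

respondent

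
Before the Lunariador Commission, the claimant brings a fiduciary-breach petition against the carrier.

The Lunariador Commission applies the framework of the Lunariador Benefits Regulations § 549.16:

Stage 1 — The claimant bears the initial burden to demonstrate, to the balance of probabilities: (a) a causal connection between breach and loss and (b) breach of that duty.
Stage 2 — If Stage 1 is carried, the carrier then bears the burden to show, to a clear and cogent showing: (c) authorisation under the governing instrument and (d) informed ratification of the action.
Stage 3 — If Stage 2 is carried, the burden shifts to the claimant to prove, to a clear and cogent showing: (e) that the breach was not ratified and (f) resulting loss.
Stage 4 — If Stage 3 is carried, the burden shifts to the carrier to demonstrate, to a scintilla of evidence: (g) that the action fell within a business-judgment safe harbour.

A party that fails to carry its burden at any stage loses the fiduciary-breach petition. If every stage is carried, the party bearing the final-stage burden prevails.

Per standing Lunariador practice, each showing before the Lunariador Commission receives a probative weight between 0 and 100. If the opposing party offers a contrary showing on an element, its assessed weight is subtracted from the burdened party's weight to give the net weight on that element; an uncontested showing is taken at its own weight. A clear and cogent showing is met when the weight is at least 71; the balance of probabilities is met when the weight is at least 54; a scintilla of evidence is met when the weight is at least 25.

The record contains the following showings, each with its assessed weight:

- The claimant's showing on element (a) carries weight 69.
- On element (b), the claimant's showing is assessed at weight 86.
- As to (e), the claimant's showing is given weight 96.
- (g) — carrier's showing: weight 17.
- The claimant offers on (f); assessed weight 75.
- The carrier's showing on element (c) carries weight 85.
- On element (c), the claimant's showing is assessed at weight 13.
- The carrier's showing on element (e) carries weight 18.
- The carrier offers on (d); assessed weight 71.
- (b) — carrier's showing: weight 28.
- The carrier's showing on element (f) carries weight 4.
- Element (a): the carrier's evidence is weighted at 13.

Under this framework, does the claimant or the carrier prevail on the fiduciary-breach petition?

claimant

Stage 1 (claimant, the balance of probabilities, weight is at least 54): (a) net 69−13=56 ≥ 54 — meets; (b) net 86−28=58 ≥ 54 — meets.
  All elements met. The burden passes to the carrier.
Stage 2 (carrier, a clear and cogent showing, weight is at least 71): (c) net 85−13=72 ≥ 71 — meets; (d) 71 ≥ 71 — meets.
  The carrier carries Stage 2; the claimant now bears the burden.
Stage 3 (claimant, a clear and cogent showing, weight is at least 71): (e) net 96−18=78 ≥ 71 — meets; (f) net 75−4=71 ≥ 71 — meets.
  The claimant carries Stage 3; the carrier now bears the burden.
Stage 4 (carrier, a scintilla of evidence, weight is at least 25): (g) 17 < 25 — fails.
  The carrier does not carry Stage 4.
So the claimant prevails.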